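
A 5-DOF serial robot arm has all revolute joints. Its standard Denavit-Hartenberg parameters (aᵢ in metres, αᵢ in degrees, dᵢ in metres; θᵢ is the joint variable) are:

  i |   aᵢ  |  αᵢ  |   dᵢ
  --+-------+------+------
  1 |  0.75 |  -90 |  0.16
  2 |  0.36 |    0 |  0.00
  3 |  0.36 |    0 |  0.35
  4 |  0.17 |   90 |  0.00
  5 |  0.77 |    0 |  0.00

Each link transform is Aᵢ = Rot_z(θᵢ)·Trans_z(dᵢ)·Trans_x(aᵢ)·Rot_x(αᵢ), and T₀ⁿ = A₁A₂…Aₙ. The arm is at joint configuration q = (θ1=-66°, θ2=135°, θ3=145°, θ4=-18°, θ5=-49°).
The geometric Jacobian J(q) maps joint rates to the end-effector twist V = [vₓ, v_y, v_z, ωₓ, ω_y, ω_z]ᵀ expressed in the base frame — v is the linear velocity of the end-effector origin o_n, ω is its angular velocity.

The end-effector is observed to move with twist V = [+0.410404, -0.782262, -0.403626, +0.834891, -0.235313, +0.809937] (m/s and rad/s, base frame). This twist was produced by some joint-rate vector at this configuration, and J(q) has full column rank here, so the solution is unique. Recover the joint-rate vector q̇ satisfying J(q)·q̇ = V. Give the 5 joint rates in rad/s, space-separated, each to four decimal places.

o_n = [-0.0224, -0.5179, 0.9286]
J₁: ẑ×o_n = [0.5179, -0.0224, 0.0000], ω = ẑ
J2: z=[0.9135, 0.4067, 0.0000] o=[0.3051, -0.6852, 0.1600] → [0.3126, -0.7021, 0.2860, 0.9135, 0.4067, 0.0000]
J3: z=[0.9135, 0.4067, 0.0000] o=[0.2015, -0.4526, -0.0946] → [0.4161, -0.9347, 0.0315, 0.9135, 0.4067, 0.0000]
J4: z=[0.9135, 0.4067, 0.0000] o=[0.5467, -0.3674, 0.2600] → [0.2719, -0.6108, 0.0940, 0.9135, 0.4067, 0.0000]
J5: z=[-0.4028, 0.9047, -0.1392] o=[0.5371, -0.3457, 0.4283] → [0.4286, 0.2794, 0.5755, -0.4028, 0.9047, -0.1392]
q̇ = J⁺·V = [0.7320, -0.5010, 0.7650, 0.4030, -0.5600]

0.7320 -0.5010 0.7650 0.4030 -0.5600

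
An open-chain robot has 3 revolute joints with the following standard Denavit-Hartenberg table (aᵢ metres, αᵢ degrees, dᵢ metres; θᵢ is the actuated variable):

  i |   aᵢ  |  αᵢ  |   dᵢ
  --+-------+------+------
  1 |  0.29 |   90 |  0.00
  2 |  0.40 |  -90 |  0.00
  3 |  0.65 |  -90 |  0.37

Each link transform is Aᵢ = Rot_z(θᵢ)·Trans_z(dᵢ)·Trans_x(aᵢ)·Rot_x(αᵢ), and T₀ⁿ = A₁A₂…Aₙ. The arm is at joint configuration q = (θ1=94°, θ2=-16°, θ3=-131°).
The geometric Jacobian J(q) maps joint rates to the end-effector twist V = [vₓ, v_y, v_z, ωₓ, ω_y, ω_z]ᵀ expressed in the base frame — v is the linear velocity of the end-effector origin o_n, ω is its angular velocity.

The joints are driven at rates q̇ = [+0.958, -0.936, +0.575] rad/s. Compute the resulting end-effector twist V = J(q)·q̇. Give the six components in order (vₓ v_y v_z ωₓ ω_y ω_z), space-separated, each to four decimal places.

-0.1811 1.0708 -0.1494 -0.9448 0.0928 1.5107

o_n = [0.4638, 0.3999, 0.3630]
J₁: ẑ×o_n = [-0.3999, 0.4638, 0.0000], ω = ẑ
J2: z=[0.9976, 0.0698, 0.0000] o=[-0.0202, 0.2893, 0.0000] → [0.0253, -0.3621, 0.0766, 0.9976, 0.0698, 0.0000]
J3: z=[-0.0192, 0.2750, 0.9613] o=[-0.0471, 0.6729, -0.1103] → [0.3925, 0.5002, -0.1352, -0.0192, 0.2750, 0.9613]
V = J·q̇ = [-0.1811, 1.0708, -0.1494, -0.9448, 0.0928, 1.5107]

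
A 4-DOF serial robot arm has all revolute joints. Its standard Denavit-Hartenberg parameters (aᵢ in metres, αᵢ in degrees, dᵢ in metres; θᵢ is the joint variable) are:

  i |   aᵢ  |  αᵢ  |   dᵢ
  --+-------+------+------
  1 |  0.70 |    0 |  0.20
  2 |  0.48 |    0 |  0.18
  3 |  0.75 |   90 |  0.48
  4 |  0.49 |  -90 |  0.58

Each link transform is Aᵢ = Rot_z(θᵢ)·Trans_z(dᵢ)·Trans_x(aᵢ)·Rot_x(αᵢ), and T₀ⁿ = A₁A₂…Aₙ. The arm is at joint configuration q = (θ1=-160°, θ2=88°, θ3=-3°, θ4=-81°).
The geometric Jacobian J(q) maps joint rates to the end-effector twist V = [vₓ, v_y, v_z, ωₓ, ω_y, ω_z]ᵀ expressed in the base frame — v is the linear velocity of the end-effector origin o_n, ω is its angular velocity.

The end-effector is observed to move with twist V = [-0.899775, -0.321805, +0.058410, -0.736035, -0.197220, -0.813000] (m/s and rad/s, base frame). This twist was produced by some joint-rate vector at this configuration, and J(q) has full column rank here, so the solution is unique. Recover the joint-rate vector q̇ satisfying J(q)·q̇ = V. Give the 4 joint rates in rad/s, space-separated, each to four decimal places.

o_n = [-0.8557, -1.6445, 0.3760]
J₁: ẑ×o_n = [1.6445, -0.8557, 0.0000], ω = ẑ
J2: z=[0.0000, 0.0000, 1.0000] o=[-0.6578, -0.2394, 0.2000] → [1.4051, -0.1980, 0.0000, 0.0000, 0.0000, 1.0000]
J3: z=[0.0000, 0.0000, 1.0000] o=[-0.5095, -0.6959, 0.3800] → [0.9486, -0.3463, 0.0000, 0.0000, 0.0000, 1.0000]
J4: z=[-0.9659, -0.2588, 0.0000] o=[-0.3153, -1.4204, 0.8600] → [0.1253, -0.4675, 0.0767, -0.9659, -0.2588, 0.0000]
q̇ = J⁺·V = [0.2370, -0.8520, -0.1980, 0.7620]

0.2370 -0.8520 -0.1980 0.7620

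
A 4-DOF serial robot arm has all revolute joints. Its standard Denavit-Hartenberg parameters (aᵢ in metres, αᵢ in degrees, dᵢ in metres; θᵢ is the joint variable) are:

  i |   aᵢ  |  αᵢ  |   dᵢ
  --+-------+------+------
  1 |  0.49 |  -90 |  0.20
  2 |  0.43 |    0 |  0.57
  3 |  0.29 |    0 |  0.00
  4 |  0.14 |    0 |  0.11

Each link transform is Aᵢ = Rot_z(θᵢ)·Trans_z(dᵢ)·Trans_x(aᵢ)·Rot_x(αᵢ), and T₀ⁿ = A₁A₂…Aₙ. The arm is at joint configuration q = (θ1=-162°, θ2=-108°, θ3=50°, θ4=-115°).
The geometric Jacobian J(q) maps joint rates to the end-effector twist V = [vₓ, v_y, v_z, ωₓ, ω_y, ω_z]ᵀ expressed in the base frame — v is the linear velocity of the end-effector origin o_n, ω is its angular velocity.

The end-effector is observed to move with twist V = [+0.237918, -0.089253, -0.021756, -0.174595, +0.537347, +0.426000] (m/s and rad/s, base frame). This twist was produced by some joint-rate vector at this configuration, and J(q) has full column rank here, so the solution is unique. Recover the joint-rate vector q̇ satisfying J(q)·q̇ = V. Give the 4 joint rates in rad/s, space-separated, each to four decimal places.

0.4260 0.3080 -0.4110 -0.4620

o_n = [-0.1435, -0.7616, 0.8719]
J₁: ẑ×o_n = [0.7616, -0.1435, 0.0000], ω = ẑ
J2: z=[0.3090, -0.9511, 0.0000] o=[-0.4660, -0.1514, 0.2000] → [-0.6391, -0.2076, 0.1182, 0.3090, -0.9511, 0.0000]
J3: z=[0.3090, -0.9511, 0.0000] o=[-0.1635, -0.6525, 0.6090] → [-0.2501, -0.0813, -0.0147, 0.3090, -0.9511, 0.0000]
J4: z=[0.3090, -0.9511, 0.0000] o=[-0.3097, -0.6999, 0.8549] → [-0.0162, -0.0053, 0.1390, 0.3090, -0.9511, 0.0000]
q̇ = J⁺·V = [0.4260, 0.3080, -0.4110, -0.4620]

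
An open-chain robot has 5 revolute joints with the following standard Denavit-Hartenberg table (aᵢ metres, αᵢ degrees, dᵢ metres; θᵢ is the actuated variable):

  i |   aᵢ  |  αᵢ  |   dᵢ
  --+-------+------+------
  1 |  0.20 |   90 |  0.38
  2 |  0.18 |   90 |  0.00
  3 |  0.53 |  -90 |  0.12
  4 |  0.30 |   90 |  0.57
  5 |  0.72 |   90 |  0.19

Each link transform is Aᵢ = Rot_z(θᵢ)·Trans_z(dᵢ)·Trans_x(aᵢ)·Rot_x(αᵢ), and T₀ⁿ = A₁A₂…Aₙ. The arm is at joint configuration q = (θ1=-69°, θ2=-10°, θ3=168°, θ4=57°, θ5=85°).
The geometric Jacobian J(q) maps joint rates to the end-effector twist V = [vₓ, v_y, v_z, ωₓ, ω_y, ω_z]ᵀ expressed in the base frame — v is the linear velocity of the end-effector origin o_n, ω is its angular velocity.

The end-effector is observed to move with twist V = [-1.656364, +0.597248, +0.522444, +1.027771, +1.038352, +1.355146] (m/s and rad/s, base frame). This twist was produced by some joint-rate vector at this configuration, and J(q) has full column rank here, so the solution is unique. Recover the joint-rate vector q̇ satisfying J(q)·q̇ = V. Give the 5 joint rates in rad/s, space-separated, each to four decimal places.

0.7920 -0.5070 -0.7770 0.9500 0.6000

o_n = [0.7429, 1.0635, 0.6254]
J₁: ẑ×o_n = [-1.0635, 0.7429, 0.0000], ω = ẑ
J2: z=[-0.9336, -0.3584, 0.0000] o=[0.0717, -0.1867, 0.3800] → [-0.0879, 0.2291, -0.9266, -0.9336, -0.3584, 0.0000]
J3: z=[-0.0622, 0.1621, -0.9848] o=[0.1352, -0.3522, 0.3487] → [1.4391, -0.5813, -0.1866, -0.0622, 0.1621, -0.9848]
J4: z=[0.8398, 0.5417, 0.0361] o=[-0.1581, 0.1044, 0.3206] → [0.1305, -0.2234, 0.3174, 0.8398, 0.5417, 0.0361]
J5: z=[-0.4862, 0.7800, -0.3939] o=[0.2481, 0.5071, 0.6167] → [0.2259, -0.1907, -0.6565, -0.4862, 0.7800, -0.3939]
q̇ = J⁺·V = [0.7920, -0.5070, -0.7770, 0.9500, 0.6000]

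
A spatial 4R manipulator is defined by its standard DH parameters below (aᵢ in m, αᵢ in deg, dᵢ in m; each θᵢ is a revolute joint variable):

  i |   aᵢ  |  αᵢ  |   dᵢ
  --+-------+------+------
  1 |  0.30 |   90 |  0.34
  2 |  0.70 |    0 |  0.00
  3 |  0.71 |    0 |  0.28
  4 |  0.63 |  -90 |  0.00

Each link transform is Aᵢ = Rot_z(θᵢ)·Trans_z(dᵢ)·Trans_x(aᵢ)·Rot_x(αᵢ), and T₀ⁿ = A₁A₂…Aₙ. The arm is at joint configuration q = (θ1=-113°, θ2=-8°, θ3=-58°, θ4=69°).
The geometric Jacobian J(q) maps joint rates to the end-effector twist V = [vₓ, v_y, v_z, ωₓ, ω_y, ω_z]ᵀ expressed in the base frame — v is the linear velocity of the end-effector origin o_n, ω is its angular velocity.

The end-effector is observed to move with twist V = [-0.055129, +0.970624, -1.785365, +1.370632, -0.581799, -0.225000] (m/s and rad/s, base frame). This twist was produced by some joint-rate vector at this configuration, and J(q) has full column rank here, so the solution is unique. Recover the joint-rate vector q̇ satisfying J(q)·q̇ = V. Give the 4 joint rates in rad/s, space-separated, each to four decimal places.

o_n = [-1.0045, -1.6498, -0.3731]
J₁: ẑ×o_n = [1.6498, -1.0045, 0.0000], ω = ẑ
J2: z=[-0.9205, 0.3907, 0.0000] o=[-0.1172, -0.2762, 0.3400] → [-0.2786, -0.6564, 1.6111, -0.9205, 0.3907, 0.0000]
J3: z=[-0.9205, 0.3907, 0.0000] o=[-0.3881, -0.9142, 0.2426] → [-0.2406, -0.5667, 0.9179, -0.9205, 0.3907, 0.0000]
J4: z=[-0.9205, 0.3907, 0.0000] o=[-0.7586, -1.0707, -0.4060] → [0.0129, 0.0304, 0.6291, -0.9205, 0.3907, 0.0000]
q̇ = J⁺·V = [-0.2250, -0.7180, -0.4970, -0.2740]

-0.2250 -0.7180 -0.4970 -0.2740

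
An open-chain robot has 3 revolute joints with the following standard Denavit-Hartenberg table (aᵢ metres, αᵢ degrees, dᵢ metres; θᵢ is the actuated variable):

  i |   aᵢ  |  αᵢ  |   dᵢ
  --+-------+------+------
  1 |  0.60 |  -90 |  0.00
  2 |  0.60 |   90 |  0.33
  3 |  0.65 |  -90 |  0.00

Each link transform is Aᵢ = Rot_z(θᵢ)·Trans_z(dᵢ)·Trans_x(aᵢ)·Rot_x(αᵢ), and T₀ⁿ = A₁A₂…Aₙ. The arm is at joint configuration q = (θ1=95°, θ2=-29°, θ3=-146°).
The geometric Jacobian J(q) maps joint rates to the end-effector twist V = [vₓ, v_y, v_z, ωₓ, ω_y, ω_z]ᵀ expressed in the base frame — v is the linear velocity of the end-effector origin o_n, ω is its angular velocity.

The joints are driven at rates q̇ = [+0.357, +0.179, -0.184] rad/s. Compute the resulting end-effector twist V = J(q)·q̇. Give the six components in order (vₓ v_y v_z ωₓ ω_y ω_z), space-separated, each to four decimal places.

-0.3276 -0.0701 -0.0420 -0.1861 0.0733 0.1961

o_n = [-0.0236, 0.6539, 0.0296]
J₁: ẑ×o_n = [-0.6539, -0.0236, 0.0000], ω = ẑ
J2: z=[-0.9962, -0.0872, 0.0000] o=[-0.0523, 0.5977, 0.0000] → [-0.0026, 0.0295, -0.0535, -0.9962, -0.0872, 0.0000]
J3: z=[0.0423, -0.4830, 0.8746] o=[-0.4268, 1.0917, 0.2909] → [0.5091, 0.3637, 0.1762, 0.0423, -0.4830, 0.8746]
V = J·q̇ = [-0.3276, -0.0701, -0.0420, -0.1861, 0.0733, 0.1961]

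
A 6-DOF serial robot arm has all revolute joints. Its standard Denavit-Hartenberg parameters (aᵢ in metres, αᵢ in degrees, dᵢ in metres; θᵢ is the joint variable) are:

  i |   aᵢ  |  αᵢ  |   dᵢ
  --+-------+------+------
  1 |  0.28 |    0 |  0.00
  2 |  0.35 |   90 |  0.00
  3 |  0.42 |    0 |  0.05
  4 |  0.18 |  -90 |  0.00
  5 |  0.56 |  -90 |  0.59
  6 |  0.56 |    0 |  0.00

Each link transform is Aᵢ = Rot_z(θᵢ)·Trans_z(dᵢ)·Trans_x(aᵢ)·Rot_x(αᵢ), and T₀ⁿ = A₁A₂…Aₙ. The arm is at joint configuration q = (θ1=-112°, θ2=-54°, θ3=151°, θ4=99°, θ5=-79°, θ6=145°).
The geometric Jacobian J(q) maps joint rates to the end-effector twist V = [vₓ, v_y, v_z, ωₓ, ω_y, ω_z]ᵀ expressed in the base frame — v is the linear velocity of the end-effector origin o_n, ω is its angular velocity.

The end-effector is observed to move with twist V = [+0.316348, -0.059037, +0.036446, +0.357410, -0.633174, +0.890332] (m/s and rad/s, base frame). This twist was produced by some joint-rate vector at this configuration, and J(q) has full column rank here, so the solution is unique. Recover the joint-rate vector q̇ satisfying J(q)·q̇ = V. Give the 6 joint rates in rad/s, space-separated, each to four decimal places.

0.6720 -0.0830 -0.3400 -0.4030 -0.2850 -0.2210

o_n = [-0.3031, -0.1551, -0.0756]
J₁: ẑ×o_n = [0.1551, -0.3031, 0.0000], ω = ẑ
J2: z=[0.0000, 0.0000, 1.0000] o=[-0.1049, -0.2596, 0.0000] → [-0.1046, -0.1983, 0.0000, 0.0000, 0.0000, 1.0000]
J3: z=[-0.2419, 0.9703, 0.0000] o=[-0.4445, -0.3443, 0.0000] → [-0.0734, -0.0183, -0.1829, -0.2419, 0.9703, 0.0000]
J4: z=[-0.2419, 0.9703, 0.0000] o=[-0.1002, -0.2069, 0.2036] → [-0.2709, -0.0676, 0.1844, -0.2419, 0.9703, 0.0000]
J5: z=[-0.9118, -0.2273, -0.3420] o=[-0.0404, -0.1920, 0.0345] → [0.0377, -0.0105, -0.0934, -0.9118, -0.2273, -0.3420]
J6: z=[0.3719, -0.1039, -0.9224] o=[-0.6759, 0.2161, -0.2677] → [-0.3623, -0.4153, -0.0993, 0.3719, -0.1039, -0.9224]
q̇ = J⁺·V = [0.6720, -0.0830, -0.3400, -0.4030, -0.2850, -0.2210]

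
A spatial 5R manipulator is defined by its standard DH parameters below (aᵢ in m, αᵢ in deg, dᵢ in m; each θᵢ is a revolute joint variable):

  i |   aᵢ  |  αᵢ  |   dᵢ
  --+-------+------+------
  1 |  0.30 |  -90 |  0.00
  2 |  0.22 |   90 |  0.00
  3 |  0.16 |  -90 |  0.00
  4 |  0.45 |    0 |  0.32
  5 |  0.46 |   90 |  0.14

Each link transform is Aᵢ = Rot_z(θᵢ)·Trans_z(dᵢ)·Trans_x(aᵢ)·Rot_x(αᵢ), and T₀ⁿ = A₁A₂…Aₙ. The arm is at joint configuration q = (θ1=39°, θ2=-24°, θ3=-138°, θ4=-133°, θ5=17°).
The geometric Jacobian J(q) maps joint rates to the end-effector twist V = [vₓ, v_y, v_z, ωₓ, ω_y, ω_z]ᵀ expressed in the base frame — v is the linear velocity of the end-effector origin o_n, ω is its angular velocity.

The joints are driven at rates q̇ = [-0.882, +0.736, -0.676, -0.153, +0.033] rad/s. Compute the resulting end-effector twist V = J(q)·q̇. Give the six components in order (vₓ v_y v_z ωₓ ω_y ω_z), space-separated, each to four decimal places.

o_n = [0.6254, 0.3667, 0.9984]
J₁: ẑ×o_n = [-0.3667, 0.6254, 0.0000], ω = ẑ
J2: z=[-0.6293, 0.7771, 0.0000] o=[0.2331, 0.1888, 0.0000] → [0.7759, 0.6283, -0.4168, -0.6293, 0.7771, 0.0000]
J3: z=[-0.3161, -0.2560, 0.9135] o=[0.3893, 0.3153, 0.0895] → [-0.2796, 0.5030, 0.0442, -0.3161, -0.2560, 0.9135]
J4: z=[0.9427, -0.1928, 0.2722] o=[0.3723, 0.1637, 0.0411] → [-0.2398, -0.8336, 0.2401, 0.9427, -0.1928, 0.2722]
J5: z=[0.9427, -0.1928, 0.2722] o=[0.6026, 0.3085, 0.5216] → [-0.1078, -0.4433, 0.0592, 0.9427, -0.1928, 0.2722]
V = J·q̇ = [1.1166, -0.3163, -0.3714, -0.3626, 0.7682, -1.5322]

1.1166 -0.3163 -0.3714 -0.3626 0.7682 -1.5322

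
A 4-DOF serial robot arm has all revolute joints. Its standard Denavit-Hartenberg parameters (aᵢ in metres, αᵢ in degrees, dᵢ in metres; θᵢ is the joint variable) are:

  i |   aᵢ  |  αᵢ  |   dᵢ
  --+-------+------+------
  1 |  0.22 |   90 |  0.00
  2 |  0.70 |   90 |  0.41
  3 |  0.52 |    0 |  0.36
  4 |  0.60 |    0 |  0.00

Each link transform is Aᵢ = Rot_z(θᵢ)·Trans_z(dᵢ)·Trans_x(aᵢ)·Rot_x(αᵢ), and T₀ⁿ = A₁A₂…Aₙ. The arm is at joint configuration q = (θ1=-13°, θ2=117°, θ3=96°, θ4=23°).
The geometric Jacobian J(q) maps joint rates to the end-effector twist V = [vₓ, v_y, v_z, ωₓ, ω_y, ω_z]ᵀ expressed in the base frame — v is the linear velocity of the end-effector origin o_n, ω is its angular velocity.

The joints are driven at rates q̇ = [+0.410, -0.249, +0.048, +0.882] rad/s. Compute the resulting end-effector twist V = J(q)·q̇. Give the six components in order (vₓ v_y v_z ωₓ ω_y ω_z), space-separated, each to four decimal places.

o_n = [0.0434, -1.5001, 0.4795]
J₁: ẑ×o_n = [1.5001, 0.0434, -0.0000], ω = ẑ
J2: z=[-0.2250, -0.9744, 0.0000] o=[0.2144, -0.0495, 0.0000] → [-0.4672, 0.1079, 0.1597, -0.2250, -0.9744, 0.0000]
J3: z=[0.8682, -0.2004, 0.4540] o=[-0.1875, -0.3775, 0.6237] → [0.5386, 0.2300, -0.9284, 0.8682, -0.2004, 0.4540]
J4: z=[0.8682, -0.2004, 0.4540] o=[0.0327, -0.9591, 0.7387] → [0.2976, 0.2298, -0.4676, 0.8682, -0.2004, 0.4540]
V = J·q̇ = [1.0197, 0.2047, -0.4967, 0.8634, 0.0562, 0.8322]

1.0197 0.2047 -0.4967 0.8634 0.0562 0.8322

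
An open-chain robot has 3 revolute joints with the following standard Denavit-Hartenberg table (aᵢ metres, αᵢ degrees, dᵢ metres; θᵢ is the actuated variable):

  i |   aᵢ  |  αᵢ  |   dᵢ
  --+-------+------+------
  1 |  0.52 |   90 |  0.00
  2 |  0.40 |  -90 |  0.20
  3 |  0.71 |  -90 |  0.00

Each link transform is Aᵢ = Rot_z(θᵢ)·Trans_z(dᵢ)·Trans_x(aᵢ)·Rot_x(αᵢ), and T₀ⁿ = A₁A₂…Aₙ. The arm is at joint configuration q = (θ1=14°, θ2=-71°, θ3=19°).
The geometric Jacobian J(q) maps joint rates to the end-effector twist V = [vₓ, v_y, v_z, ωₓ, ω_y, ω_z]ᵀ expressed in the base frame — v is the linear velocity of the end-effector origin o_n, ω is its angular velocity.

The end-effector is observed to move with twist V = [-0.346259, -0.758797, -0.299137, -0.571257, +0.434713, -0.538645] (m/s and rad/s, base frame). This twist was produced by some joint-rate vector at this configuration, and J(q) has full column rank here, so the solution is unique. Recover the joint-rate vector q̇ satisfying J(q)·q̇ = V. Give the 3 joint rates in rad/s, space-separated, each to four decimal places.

-0.3840 -0.5600 -0.4750

o_n = [0.8354, 0.2404, -1.0130]
J₁: ẑ×o_n = [-0.2404, 0.8354, 0.0000], ω = ẑ
J2: z=[0.2419, -0.9703, 0.0000] o=[0.5046, 0.1258, 0.0000] → [0.9829, 0.2451, 0.3488, 0.2419, -0.9703, 0.0000]
J3: z=[0.9174, 0.2287, 0.3256] o=[0.6793, -0.0368, -0.3782] → [-0.2354, 0.6332, 0.2186, 0.9174, 0.2287, 0.3256]
q̇ = J⁺·V = [-0.3840, -0.5600, -0.4750]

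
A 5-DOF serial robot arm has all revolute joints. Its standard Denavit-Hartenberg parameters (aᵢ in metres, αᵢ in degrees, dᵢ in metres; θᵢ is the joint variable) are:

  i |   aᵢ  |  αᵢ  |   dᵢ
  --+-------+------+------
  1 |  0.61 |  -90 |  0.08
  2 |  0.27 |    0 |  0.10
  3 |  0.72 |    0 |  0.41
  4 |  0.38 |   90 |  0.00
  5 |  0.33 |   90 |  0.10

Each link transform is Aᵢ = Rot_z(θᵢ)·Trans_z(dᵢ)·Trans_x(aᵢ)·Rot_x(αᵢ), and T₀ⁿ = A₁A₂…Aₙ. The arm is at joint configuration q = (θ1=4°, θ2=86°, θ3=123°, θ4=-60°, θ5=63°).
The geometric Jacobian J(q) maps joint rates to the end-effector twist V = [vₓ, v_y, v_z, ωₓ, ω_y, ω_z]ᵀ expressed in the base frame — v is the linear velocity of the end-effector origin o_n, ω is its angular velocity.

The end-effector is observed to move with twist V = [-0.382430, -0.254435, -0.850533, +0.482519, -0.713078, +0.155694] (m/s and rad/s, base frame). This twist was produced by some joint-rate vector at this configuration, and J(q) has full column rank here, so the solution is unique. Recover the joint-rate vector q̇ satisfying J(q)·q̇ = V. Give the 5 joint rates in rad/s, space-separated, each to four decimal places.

o_n = [-0.4586, 0.7739, -0.1989]
J₁: ẑ×o_n = [-0.7739, -0.4586, 0.0000], ω = ẑ
J2: z=[-0.0698, 0.9976, 0.0000] o=[0.6085, 0.0426, 0.0800] → [-0.2782, -0.0195, 1.0135, -0.0698, 0.9976, 0.0000]
J3: z=[-0.0698, 0.9976, 0.0000] o=[0.6203, 0.1436, -0.1893] → [-0.0095, -0.0007, 1.0324, -0.0698, 0.9976, 0.0000]
J4: z=[-0.0698, 0.9976, 0.0000] o=[-0.0365, 0.5087, 0.1597] → [-0.3577, -0.0250, 0.4026, -0.0698, 0.9976, 0.0000]
J5: z=[0.5138, 0.0359, -0.8572] o=[-0.3614, 0.4860, -0.0360] → [0.2410, 0.1670, 0.1514, 0.5138, 0.0359, -0.8572]
q̇ = J⁺·V = [0.8740, -0.7750, -0.3240, 0.3540, 0.8380]

0.8740 -0.7750 -0.3240 0.3540 0.8380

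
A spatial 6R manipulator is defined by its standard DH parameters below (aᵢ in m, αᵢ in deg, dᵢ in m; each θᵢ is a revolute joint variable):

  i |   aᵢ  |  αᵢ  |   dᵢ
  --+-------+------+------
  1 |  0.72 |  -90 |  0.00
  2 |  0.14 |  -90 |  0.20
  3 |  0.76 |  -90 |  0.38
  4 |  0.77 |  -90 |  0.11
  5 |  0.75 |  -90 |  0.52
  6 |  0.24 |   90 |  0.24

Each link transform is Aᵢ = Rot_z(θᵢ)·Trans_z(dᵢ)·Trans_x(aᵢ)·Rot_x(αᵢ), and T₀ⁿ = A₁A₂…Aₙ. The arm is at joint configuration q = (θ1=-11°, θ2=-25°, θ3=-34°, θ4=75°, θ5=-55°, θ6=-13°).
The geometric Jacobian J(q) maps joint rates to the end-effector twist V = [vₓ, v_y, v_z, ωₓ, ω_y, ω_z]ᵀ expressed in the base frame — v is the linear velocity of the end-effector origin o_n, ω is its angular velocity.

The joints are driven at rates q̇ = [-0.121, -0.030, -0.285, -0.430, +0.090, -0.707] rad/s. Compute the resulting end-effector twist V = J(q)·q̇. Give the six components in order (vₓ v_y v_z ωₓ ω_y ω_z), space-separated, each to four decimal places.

0.4117 0.4449 0.3536 -0.1098 -0.1235 -0.4373

o_n = [1.1242, -0.3292, 1.5844]
J₁: ẑ×o_n = [0.3292, 1.1242, -0.0000], ω = ẑ
J2: z=[0.1908, 0.9816, 0.0000] o=[0.7068, -0.1374, 0.0000] → [1.5553, -0.3023, -0.4463, 0.1908, 0.9816, 0.0000]
J3: z=[0.4149, -0.0806, -0.9063] o=[0.8695, 0.0347, 0.0592] → [-0.4529, -0.8636, -0.1305, 0.4149, -0.0806, -0.9063]
J4: z=[0.3393, -0.9105, 0.2363] o=[1.6688, 0.3123, -0.0190] → [-1.3082, -0.6727, -0.7135, 0.3393, -0.9105, 0.2363]
J5: z=[-0.9229, -0.3709, -0.1039] o=[1.5658, 0.3530, 0.7509] → [-0.3799, 0.8150, 0.4658, -0.9229, -0.3709, -0.1039]
J6: z=[-0.3439, 0.6720, 0.6558] o=[1.2160, -0.3206, 1.2577] → [0.2252, 0.0521, 0.0647, -0.3439, 0.6720, 0.6558]
V = J·q̇ = [0.4117, 0.4449, 0.3536, -0.1098, -0.1235, -0.4373]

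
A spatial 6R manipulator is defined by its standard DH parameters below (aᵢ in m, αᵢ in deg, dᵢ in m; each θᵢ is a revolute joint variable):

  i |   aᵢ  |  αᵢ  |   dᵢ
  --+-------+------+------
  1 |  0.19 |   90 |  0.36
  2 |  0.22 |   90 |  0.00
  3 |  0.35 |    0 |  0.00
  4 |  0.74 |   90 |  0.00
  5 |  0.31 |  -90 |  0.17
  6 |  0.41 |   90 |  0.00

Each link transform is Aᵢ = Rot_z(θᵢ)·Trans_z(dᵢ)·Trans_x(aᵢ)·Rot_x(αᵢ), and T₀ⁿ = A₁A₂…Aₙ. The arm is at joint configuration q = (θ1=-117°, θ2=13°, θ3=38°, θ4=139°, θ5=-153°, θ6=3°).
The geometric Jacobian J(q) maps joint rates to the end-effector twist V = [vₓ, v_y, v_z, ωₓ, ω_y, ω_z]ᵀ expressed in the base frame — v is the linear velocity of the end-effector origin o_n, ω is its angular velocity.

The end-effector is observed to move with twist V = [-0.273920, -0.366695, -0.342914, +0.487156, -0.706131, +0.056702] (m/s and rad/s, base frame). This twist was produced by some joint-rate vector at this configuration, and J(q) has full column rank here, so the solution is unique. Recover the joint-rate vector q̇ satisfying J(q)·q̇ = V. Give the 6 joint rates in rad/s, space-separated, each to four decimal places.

0.6270 -0.3580 0.5490 -0.4700 -0.3820 -0.6380

o_n = [-0.5607, -0.2877, 0.7693]
J₁: ẑ×o_n = [0.2877, -0.5607, 0.0000], ω = ẑ
J2: z=[-0.8910, 0.4540, 0.0000] o=[-0.0863, -0.1693, 0.3600] → [0.1858, 0.3647, 0.3209, -0.8910, 0.4540, 0.0000]
J3: z=[-0.1021, -0.2004, -0.9744] o=[-0.1836, -0.3603, 0.4095] → [-0.0014, 0.4042, -0.0830, -0.1021, -0.2004, -0.9744]
J4: z=[-0.1021, -0.2004, -0.9744] o=[-0.4976, -0.5019, 0.4715] → [0.1491, 0.0919, -0.0345, -0.1021, -0.2004, -0.9744]
J5: z=[-0.9129, 0.4079, 0.0118] o=[-0.2052, 0.1572, 0.3053] → [0.1945, 0.4194, 0.5512, -0.9129, 0.4079, 0.0118]
J6: z=[0.2704, 0.5830, 0.7662] o=[-0.4552, 0.0088, 0.5065] → [0.3804, -0.1519, -0.0186, 0.2704, 0.5830, 0.7662]
q̇ = J⁺·V = [0.6270, -0.3580, 0.5490, -0.4700, -0.3820, -0.6380]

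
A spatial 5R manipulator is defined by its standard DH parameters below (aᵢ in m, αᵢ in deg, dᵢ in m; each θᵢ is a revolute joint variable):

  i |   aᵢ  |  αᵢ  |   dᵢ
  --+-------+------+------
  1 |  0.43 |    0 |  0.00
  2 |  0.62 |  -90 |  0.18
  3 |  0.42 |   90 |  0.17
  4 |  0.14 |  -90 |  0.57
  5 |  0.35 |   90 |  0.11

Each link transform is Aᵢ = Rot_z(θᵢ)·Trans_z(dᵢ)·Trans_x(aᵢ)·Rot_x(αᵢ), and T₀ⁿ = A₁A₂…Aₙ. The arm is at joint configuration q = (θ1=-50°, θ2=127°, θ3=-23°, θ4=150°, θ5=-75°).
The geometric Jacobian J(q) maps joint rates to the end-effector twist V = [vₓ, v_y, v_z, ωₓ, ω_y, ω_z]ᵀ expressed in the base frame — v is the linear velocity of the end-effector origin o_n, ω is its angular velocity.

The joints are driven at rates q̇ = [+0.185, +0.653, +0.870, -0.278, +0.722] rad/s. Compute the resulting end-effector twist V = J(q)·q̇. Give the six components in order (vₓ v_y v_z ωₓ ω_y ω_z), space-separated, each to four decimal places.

o_n = [0.1851, 0.1200, 1.0805]
J₁: ẑ×o_n = [-0.1200, 0.1851, 0.0000], ω = ẑ
J2: z=[0.0000, 0.0000, 1.0000] o=[0.2764, -0.3294, 0.0000] → [-0.4494, -0.0913, 0.0000, 0.0000, 0.0000, 1.0000]
J3: z=[-0.9744, 0.2250, 0.0000] o=[0.4159, 0.2747, 0.1800] → [0.2026, 0.8774, 0.2026, -0.9744, 0.2250, 0.0000]
J4: z=[-0.0879, -0.3807, 0.9205] o=[0.3372, 0.6897, 0.3441] → [0.2440, -0.0753, -0.0078, -0.0879, -0.3807, 0.9205]
J5: z=[0.7403, -0.6433, -0.1954] o=[0.1938, 0.3796, 0.8214] → [-0.2174, -0.1901, -0.1978, 0.7403, -0.6433, -0.1954]
V = J·q̇ = [-0.3642, 0.6217, 0.0357, -0.2888, -0.1629, 0.4410]

-0.3642 0.6217 0.0357 -0.2888 -0.1629 0.4410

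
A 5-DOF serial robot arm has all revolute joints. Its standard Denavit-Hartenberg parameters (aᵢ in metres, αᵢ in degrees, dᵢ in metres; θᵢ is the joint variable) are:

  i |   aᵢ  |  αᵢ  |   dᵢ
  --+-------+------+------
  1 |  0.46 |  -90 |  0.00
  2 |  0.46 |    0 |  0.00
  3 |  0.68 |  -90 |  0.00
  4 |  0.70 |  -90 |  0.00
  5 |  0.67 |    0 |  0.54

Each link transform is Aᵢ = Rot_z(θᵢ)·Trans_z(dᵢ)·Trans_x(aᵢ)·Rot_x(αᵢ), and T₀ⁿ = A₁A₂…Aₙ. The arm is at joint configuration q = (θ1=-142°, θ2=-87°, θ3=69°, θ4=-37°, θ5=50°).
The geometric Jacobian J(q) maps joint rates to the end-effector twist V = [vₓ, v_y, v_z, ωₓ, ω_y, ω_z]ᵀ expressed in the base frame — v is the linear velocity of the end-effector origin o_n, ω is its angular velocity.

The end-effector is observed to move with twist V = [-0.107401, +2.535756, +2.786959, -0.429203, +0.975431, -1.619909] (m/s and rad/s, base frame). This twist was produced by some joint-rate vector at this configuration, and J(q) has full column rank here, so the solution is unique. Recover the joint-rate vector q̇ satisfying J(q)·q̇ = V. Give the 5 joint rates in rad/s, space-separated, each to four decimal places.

o_n = [-1.5330, -1.5139, 1.5371]
J₁: ẑ×o_n = [1.5139, -1.5330, 0.0000], ω = ẑ
J2: z=[0.6157, -0.7880, 0.0000] o=[-0.3625, -0.2832, 0.0000] → [-1.2112, -0.9463, -1.6801, 0.6157, -0.7880, 0.0000]
J3: z=[0.6157, -0.7880, 0.0000] o=[-0.3815, -0.2980, 0.4594] → [-0.8493, -0.6635, -1.6560, 0.6157, -0.7880, 0.0000]
J4: z=[-0.2435, -0.1902, -0.9511] o=[-0.8911, -0.6962, 0.6695] → [-0.9428, 0.8217, 0.0770, -0.2435, -0.1902, -0.9511]
J5: z=[-0.9427, 0.2770, 0.1860] o=[-1.0507, -1.3555, 0.8423] → [0.2219, 0.5653, 0.2829, -0.9427, 0.2770, 0.1860]
q̇ = J⁺·V = [-0.5810, -0.8770, -0.9130, 0.9070, -0.9480]

-0.5810 -0.8770 -0.9130 0.9070 -0.9480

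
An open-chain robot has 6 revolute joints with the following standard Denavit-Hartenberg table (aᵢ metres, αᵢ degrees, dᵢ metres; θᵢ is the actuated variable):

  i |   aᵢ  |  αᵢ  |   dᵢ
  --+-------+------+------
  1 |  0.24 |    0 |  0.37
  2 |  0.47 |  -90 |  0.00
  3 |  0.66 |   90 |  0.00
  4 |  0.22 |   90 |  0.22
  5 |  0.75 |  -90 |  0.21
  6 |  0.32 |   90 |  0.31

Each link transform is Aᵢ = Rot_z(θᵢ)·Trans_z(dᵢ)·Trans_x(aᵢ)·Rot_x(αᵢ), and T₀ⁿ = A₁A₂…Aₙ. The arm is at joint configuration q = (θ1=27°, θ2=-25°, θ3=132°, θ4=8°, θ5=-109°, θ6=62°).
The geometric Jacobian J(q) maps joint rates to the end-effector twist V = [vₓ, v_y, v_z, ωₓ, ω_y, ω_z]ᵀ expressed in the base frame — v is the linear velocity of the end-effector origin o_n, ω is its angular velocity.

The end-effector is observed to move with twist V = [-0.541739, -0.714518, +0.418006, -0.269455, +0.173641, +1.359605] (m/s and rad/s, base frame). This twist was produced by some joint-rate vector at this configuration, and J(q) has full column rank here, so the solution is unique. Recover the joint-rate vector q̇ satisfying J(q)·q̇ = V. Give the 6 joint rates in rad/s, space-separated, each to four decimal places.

0.1440 0.8680 0.6580 -0.4790 0.4590 -0.1560

o_n = [-0.4441, 0.1885, 0.2150]
J₁: ẑ×o_n = [-0.1885, -0.4441, 0.0000], ω = ẑ
J2: z=[0.0000, 0.0000, 1.0000] o=[0.2138, 0.1090, 0.3700] → [-0.0795, -0.6579, 0.0000, 0.0000, 0.0000, 1.0000]
J3: z=[-0.0349, 0.9994, 0.0000] o=[0.6836, 0.1254, 0.3700] → [-0.1549, -0.0054, 1.1247, -0.0349, 0.9994, 0.0000]
J4: z=[0.7427, 0.0259, -0.6691] o=[0.2422, 0.1099, -0.1205] → [0.0613, 0.2101, 0.0761, 0.7427, 0.0259, -0.6691]
J5: z=[-0.0585, -0.9929, -0.1034] o=[0.2588, 0.1412, -0.4296] → [-0.6351, 0.1104, -0.7007, -0.0585, -0.9929, -0.1034]
J6: z=[-0.8725, 0.1012, -0.4780] o=[-0.1172, -0.1141, 0.2029] → [0.1458, 0.1668, -0.2309, -0.8725, 0.1012, -0.4780]
q̇ = J⁺·V = [0.1440, 0.8680, 0.6580, -0.4790, 0.4590, -0.1560]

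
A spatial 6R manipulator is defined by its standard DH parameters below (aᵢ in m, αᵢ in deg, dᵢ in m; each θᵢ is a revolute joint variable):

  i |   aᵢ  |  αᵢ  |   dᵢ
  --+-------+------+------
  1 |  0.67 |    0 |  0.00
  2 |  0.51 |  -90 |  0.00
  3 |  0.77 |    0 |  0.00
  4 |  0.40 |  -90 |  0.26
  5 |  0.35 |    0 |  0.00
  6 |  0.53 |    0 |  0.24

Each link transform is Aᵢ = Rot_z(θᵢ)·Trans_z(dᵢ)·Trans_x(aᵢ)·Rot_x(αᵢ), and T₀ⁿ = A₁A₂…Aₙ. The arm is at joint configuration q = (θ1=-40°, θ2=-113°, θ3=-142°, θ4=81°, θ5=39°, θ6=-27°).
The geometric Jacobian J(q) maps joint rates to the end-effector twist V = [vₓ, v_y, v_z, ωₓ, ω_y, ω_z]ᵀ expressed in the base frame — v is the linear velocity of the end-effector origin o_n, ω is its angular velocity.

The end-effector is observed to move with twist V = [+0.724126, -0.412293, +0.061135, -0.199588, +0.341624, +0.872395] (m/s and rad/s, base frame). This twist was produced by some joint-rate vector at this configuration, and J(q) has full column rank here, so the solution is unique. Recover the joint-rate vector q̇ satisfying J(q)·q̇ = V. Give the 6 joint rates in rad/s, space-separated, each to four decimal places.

-0.0840 0.9690 -0.4970 0.1020 -0.2820 0.3080

o_n = [-0.1338, -0.6813, 1.3989]
J₁: ẑ×o_n = [0.6813, -0.1338, 0.0000], ω = ẑ
J2: z=[0.0000, 0.0000, 1.0000] o=[0.5132, -0.4307, 0.0000] → [0.2506, -0.6470, 0.0000, 0.0000, 0.0000, 1.0000]
J3: z=[0.4540, -0.8910, 0.0000] o=[0.0588, -0.6622, 0.0000] → [-1.2464, -0.6351, -0.1803, 0.4540, -0.8910, 0.0000]
J4: z=[0.4540, -0.8910, 0.0000] o=[0.5995, -0.3867, 0.4741] → [-0.8240, -0.4199, -0.7870, 0.4540, -0.8910, 0.0000]
J5: z=[-0.7793, -0.3971, -0.4848] o=[0.5447, -0.7064, 0.8239] → [-0.2161, 0.7770, -0.2890, -0.7793, -0.3971, -0.4848]
J6: z=[-0.7793, -0.3971, -0.4848] o=[0.3272, -0.5700, 1.0618] → [-0.1878, 0.4862, -0.0964, -0.7793, -0.3971, -0.4848]
q̇ = J⁺·V = [-0.0840, 0.9690, -0.4970, 0.1020, -0.2820, 0.3080]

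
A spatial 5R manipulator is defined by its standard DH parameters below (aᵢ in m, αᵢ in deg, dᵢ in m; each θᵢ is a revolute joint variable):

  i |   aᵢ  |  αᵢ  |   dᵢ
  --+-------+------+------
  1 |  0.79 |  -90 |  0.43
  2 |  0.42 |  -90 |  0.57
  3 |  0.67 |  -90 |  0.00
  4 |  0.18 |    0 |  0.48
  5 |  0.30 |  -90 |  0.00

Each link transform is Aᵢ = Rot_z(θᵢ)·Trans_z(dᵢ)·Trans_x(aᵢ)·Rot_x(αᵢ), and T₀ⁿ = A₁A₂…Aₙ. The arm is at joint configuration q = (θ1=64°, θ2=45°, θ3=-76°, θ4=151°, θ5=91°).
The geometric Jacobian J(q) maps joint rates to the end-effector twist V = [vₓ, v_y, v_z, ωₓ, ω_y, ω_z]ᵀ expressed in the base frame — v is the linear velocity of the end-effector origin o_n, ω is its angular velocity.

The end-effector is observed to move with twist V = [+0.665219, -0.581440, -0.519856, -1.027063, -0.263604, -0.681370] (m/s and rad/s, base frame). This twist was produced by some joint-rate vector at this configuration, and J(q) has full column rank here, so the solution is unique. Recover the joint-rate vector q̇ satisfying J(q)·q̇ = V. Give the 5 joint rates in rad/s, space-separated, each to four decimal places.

o_n = [-0.1384, 1.5743, -0.3855]
J₁: ẑ×o_n = [-1.5743, -0.1384, 0.0000], ω = ẑ
J2: z=[-0.8988, 0.4384, 0.0000] o=[0.3463, 0.7100, 0.4300] → [-0.3575, -0.7330, -0.5643, -0.8988, 0.4384, 0.0000]
J3: z=[-0.3100, -0.6355, -0.7071] o=[-0.0358, 1.2268, 0.1330] → [0.5752, -0.0882, -0.1729, -0.3100, -0.6355, -0.7071]
J4: z=[0.5182, 0.5106, -0.6861] o=[-0.5699, 1.6148, 0.0184] → [-0.2340, -0.0867, -0.2413, 0.5182, 0.5106, -0.6861]
J5: z=[0.5182, 0.5106, -0.6861] o=[-0.1686, 1.8242, -0.2223] → [-0.2548, 0.0639, -0.1449, 0.5182, 0.5106, -0.6861]
q̇ = J⁺·V = [-0.2810, 0.7570, 0.7690, -0.1040, -0.1050]

-0.2810 0.7570 0.7690 -0.1040 -0.1050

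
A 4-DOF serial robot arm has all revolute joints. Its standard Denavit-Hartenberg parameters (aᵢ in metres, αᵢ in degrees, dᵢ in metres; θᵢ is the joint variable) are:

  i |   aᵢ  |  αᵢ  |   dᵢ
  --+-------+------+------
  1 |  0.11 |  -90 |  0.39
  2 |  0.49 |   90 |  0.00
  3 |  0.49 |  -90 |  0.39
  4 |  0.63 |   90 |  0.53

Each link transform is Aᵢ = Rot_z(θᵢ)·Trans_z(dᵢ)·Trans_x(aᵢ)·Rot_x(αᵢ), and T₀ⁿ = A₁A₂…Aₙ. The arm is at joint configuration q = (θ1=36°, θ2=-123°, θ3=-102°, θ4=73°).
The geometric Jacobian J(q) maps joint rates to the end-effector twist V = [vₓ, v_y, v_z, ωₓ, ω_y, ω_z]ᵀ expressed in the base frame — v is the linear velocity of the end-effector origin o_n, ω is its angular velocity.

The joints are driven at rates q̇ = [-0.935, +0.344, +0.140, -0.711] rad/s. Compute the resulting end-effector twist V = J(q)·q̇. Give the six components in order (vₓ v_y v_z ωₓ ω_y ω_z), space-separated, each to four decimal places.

o_n = [0.3030, -0.7312, 1.2339]
J₁: ẑ×o_n = [0.7312, 0.3030, -0.0000], ω = ẑ
J2: z=[-0.5878, 0.8090, 0.0000] o=[0.0890, 0.0647, 0.3900] → [0.6827, 0.4960, 0.2947, -0.5878, 0.8090, 0.0000]
J3: z=[-0.6785, -0.4930, -0.5446] o=[-0.1269, -0.0922, 0.8009] → [-0.5615, 0.0596, 0.6455, -0.6785, -0.4930, -0.5446]
J4: z=[-0.3088, -0.4813, 0.8203] o=[-0.0649, -0.6396, 0.5031] → [-0.2766, 0.5275, 0.2054, -0.3088, -0.4813, 0.8203]
V = J·q̇ = [-0.3308, -0.4793, 0.0457, -0.0776, 0.5515, -1.5945]

-0.3308 -0.4793 0.0457 -0.0776 0.5515 -1.5945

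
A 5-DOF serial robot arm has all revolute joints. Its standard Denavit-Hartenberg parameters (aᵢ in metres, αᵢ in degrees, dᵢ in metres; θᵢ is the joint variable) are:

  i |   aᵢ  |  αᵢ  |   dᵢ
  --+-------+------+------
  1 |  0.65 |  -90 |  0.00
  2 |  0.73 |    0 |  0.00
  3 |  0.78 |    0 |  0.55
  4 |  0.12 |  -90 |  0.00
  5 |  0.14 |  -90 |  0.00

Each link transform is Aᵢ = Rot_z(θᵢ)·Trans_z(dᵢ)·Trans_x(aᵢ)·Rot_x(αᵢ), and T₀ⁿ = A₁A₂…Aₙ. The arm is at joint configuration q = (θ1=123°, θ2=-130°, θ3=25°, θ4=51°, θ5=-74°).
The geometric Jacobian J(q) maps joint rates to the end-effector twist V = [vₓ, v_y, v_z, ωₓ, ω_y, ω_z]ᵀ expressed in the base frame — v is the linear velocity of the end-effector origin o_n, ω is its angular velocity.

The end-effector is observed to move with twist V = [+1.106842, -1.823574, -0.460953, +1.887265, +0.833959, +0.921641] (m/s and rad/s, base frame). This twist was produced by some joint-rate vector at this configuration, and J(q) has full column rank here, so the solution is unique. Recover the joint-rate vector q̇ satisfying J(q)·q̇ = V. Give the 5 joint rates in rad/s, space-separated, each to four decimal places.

o_n = [-0.6134, -0.3124, 1.4409]
J₁: ẑ×o_n = [0.3124, -0.6134, 0.0000], ω = ẑ
J2: z=[-0.8387, -0.5446, 0.0000] o=[-0.3540, 0.5451, 0.0000] → [-0.7848, 1.2085, 0.5779, -0.8387, -0.5446, 0.0000]
J3: z=[-0.8387, -0.5446, 0.0000] o=[-0.0985, 0.1516, 0.5592] → [-0.4802, 0.7395, 0.1087, -0.8387, -0.5446, 0.0000]
J4: z=[-0.8387, -0.5446, 0.0000] o=[-0.4498, -0.3173, 1.3126] → [-0.0699, 0.1076, -0.0932, -0.8387, -0.5446, 0.0000]
J5: z=[-0.4406, 0.6785, -0.5878] o=[-0.4882, -0.2581, 1.4097] → [-0.0107, 0.0874, 0.1089, -0.4406, 0.6785, -0.5878]
q̇ = J⁺·V = [0.6830, -0.7490, -0.5150, -0.7730, -0.4060]

0.6830 -0.7490 -0.5150 -0.7730 -0.4060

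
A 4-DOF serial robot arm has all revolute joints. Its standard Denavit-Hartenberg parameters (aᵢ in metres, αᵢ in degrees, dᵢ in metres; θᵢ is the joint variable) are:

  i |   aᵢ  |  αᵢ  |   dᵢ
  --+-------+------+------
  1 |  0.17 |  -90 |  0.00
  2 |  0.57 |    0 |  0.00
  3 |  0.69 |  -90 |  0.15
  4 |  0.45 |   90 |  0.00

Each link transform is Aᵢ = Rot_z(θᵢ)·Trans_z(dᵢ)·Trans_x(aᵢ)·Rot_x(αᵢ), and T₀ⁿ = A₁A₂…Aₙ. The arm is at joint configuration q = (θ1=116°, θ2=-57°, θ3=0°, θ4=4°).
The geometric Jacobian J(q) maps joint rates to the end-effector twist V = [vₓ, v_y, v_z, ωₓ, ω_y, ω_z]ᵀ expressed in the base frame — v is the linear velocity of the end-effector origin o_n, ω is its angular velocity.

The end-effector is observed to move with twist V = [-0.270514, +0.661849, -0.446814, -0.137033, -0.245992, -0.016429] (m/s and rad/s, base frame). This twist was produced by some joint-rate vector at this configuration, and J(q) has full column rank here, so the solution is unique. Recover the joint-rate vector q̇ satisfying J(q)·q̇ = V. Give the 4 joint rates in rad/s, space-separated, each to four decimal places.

-0.1210 0.9940 -0.7630 -0.1920

o_n = [-0.5891, 0.9373, 1.4332]
J₁: ẑ×o_n = [-0.9373, -0.5891, 0.0000], ω = ẑ
J2: z=[-0.8988, -0.4384, 0.0000] o=[-0.0745, 0.1528, 0.0000] → [-0.6283, 1.2882, -0.9307, -0.8988, -0.4384, 0.0000]
J3: z=[-0.8988, -0.4384, 0.0000] o=[-0.2106, 0.4318, 0.4780] → [-0.4187, 0.8585, -0.6203, -0.8988, -0.4384, 0.0000]
J4: z=[-0.3676, 0.7538, -0.5446] o=[-0.5102, 0.7038, 1.0567] → [0.4110, 0.1814, -0.0263, -0.3676, 0.7538, -0.5446]
q̇ = J⁺·V = [-0.1210, 0.9940, -0.7630, -0.1920]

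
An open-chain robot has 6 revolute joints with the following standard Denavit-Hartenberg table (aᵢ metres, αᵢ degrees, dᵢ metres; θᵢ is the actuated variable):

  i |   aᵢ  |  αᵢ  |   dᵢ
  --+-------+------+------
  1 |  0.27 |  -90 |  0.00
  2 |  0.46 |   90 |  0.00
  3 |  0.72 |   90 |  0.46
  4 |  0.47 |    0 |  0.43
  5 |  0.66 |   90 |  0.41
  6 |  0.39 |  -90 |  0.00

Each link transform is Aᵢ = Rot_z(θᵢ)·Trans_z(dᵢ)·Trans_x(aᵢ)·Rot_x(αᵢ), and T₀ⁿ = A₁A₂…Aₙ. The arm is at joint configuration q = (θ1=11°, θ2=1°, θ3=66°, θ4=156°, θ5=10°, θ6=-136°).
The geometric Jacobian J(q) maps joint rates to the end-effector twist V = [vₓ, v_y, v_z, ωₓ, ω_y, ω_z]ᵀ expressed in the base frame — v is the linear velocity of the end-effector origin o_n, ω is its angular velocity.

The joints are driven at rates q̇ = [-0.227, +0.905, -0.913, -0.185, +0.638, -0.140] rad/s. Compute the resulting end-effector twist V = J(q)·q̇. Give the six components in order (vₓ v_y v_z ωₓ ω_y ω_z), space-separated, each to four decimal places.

o_n = [1.2662, -0.0618, 0.7263]
J₁: ẑ×o_n = [0.0618, 1.2662, -0.0000], ω = ẑ
J2: z=[-0.1908, 0.9816, 0.0000] o=[0.2650, 0.0515, 0.0000] → [0.7130, 0.1386, -0.9612, -0.1908, 0.9816, 0.0000]
J3: z=[0.0171, 0.0033, 0.9998] o=[0.7165, 0.1393, -0.0080] → [0.2035, 0.5370, -0.0053, 0.0171, 0.0033, 0.9998]
J4: z=[0.9742, -0.2250, -0.0159] o=[0.8863, 0.8423, 0.4468] → [-0.0773, -0.2784, -0.7954, 0.9742, -0.2250, -0.0159]
J5: z=[0.9742, -0.2250, -0.0159] o=[1.2120, 0.3279, 0.6341] → [-0.0270, -0.0907, -0.3675, 0.9742, -0.2250, -0.0159]
J6: z=[0.0710, 0.2389, 0.9684] o=[1.4701, -0.3878, 0.7918] → [-0.3313, -0.1928, 0.0719, 0.0710, 0.2389, 0.9684]
V = J·q̇ = [0.4888, -0.6317, -0.9624, 0.2431, 0.7500, -1.2827]

0.4888 -0.6317 -0.9624 0.2431 0.7500 -1.2827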